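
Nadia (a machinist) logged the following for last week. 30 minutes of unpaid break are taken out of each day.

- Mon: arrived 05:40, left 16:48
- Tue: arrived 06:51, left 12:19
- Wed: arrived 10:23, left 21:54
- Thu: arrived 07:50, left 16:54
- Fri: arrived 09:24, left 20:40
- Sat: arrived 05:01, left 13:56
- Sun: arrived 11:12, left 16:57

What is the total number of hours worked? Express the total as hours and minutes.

Mon: 05:40–16:48 = 11 h 8 min; less 30 min break → 10 h 38 min
Tue: 06:51–12:19 = 5 h 28 min; less 30 min break → 4 h 58 min
Wed: 10:23–21:54 = 11 h 31 min; less 30 min break → 11 h 1 min
Thu: 07:50–16:54 = 9 h 4 min; less 30 min break → 8 h 34 min
Fri: 09:24–20:40 = 11 h 16 min; less 30 min break → 10 h 46 min
Sat: 05:01–13:56 = 8 h 55 min; less 30 min break → 8 h 25 min
Sun: 11:12–16:57 = 5 h 45 min; less 30 min break → 5 h 15 min
Total: 10 h 38 min + 4 h 58 min + 11 h 1 min + 8 h 34 min + 10 h 46 min + 8 h 25 min + 5 h 15 min = 59 h 37 min.

59 h 37 min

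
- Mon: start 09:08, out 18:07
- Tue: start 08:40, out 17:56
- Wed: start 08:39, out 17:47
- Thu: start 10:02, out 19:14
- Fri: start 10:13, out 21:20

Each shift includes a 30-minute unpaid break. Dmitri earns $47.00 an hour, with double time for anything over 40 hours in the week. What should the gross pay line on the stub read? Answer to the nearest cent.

$2368.80

Mon: 09:08–18:07 = 8 h 59 min; less 30 min break → 8 h 29 min
Tue: 08:40–17:56 = 9 h 16 min; less 30 min break → 8 h 46 min
Wed: 08:39–17:47 = 9 h 8 min; less 30 min break → 8 h 38 min
Thu: 10:02–19:14 = 9 h 12 min; less 30 min break → 8 h 42 min
Fri: 10:13–21:20 = 11 h 7 min; less 30 min break → 10 h 37 min
Total worked: 45 h 12 min = 2712 min.
Regular 40 h 0 min = 2400 min at $47.00/h; overtime 5 h 12 min = 312 min at $94.00/h.
Pay = (2400 × $47.00 + 312 × $94.00) ÷ 60 = $2368.80.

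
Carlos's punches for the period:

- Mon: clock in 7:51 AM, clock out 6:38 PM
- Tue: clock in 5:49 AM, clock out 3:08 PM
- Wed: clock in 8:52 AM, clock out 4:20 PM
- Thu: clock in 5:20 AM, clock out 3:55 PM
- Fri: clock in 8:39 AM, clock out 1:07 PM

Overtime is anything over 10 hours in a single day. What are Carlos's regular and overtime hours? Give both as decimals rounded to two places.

Regular 41.25 hours, overtime 1.37 hours

Mon: 7:51 AM–6:38 PM = 10 h 47 min
Tue: 5:49 AM–3:08 PM = 9 h 19 min
Wed: 8:52 AM–4:20 PM = 7 h 28 min
Thu: 5:20 AM–3:55 PM = 10 h 35 min
Fri: 8:39 AM–1:07 PM = 4 h 28 min
Mon reg 10 h 0 min / OT 0 h 47 min; Tue reg 9 h 19 min / OT 0 h 0 min; Wed reg 7 h 28 min / OT 0 h 0 min; Thu reg 10 h 0 min / OT 0 h 35 min; Fri reg 4 h 28 min / OT 0 h 0 min.
Totals: regular 41 h 15 min, overtime 1 h 22 min.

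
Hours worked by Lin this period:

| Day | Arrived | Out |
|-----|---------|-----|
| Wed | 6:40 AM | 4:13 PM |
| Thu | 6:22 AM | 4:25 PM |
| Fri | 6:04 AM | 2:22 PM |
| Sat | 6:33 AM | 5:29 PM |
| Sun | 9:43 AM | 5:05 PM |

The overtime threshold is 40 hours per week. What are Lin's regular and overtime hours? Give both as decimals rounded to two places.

Regular 40.00 hours, overtime 6.20 hours

Wed: 6:40 AM–4:13 PM = 9 h 33 min
Thu: 6:22 AM–4:25 PM = 10 h 3 min
Fri: 6:04 AM–2:22 PM = 8 h 18 min
Sat: 6:33 AM–5:29 PM = 10 h 56 min
Sun: 9:43 AM–5:05 PM = 7 h 22 min
Total worked: 46 h 12 min = 46.20 h.
Threshold 40 h → overtime 6 h 12 min, regular 40 h 0 min.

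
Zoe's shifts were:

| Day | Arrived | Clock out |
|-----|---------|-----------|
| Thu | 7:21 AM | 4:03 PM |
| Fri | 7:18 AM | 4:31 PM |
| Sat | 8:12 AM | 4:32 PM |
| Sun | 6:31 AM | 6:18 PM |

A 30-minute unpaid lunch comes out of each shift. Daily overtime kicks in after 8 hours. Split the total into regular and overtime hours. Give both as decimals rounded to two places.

Thu: 7:21 AM–4:03 PM = 8 h 42 min; less 30 min break → 8 h 12 min
Fri: 7:18 AM–4:31 PM = 9 h 13 min; less 30 min break → 8 h 43 min
Sat: 8:12 AM–4:32 PM = 8 h 20 min; less 30 min break → 7 h 50 min
Sun: 6:31 AM–6:18 PM = 11 h 47 min; less 30 min break → 11 h 17 min
Thu reg 8 h 0 min / OT 0 h 12 min; Fri reg 8 h 0 min / OT 0 h 43 min; Sat reg 7 h 50 min / OT 0 h 0 min; Sun reg 8 h 0 min / OT 3 h 17 min.
Totals: regular 31 h 50 min, overtime 4 h 12 min.

Regular 31.83 hours, overtime 4.20 hours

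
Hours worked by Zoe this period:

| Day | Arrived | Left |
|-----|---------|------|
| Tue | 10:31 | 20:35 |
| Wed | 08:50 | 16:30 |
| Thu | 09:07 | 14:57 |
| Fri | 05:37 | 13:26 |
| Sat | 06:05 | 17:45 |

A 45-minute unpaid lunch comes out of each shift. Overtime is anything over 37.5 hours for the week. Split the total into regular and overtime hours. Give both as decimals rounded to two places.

Tue: 10:31–20:35 = 10 h 4 min; less 45 min break → 9 h 19 min
Wed: 08:50–16:30 = 7 h 40 min; less 45 min break → 6 h 55 min
Thu: 09:07–14:57 = 5 h 50 min; less 45 min break → 5 h 5 min
Fri: 05:37–13:26 = 7 h 49 min; less 45 min break → 7 h 4 min
Sat: 06:05–17:45 = 11 h 40 min; less 45 min break → 10 h 55 min
Total worked: 39 h 18 min = 39.30 h.
Threshold 37.5 h → overtime 1 h 48 min, regular 37 h 30 min.

Regular 37.50 hours, overtime 1.80 hours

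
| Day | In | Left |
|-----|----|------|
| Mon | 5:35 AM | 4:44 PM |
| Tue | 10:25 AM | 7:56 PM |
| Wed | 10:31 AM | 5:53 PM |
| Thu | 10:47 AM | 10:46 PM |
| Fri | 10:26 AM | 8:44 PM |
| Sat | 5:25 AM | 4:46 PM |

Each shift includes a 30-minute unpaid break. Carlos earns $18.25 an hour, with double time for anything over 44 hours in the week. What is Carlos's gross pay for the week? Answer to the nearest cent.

$1338.33

Mon: 5:35 AM–4:44 PM = 11 h 9 min; less 30 min break → 10 h 39 min
Tue: 10:25 AM–7:56 PM = 9 h 31 min; less 30 min break → 9 h 1 min
Wed: 10:31 AM–5:53 PM = 7 h 22 min; less 30 min break → 6 h 52 min
Thu: 10:47 AM–10:46 PM = 11 h 59 min; less 30 min break → 11 h 29 min
Fri: 10:26 AM–8:44 PM = 10 h 18 min; less 30 min break → 9 h 48 min
Sat: 5:25 AM–4:46 PM = 11 h 21 min; less 30 min break → 10 h 51 min
Total worked: 58 h 40 min = 3520 min.
Regular 44 h 0 min = 2640 min at $18.25/h; overtime 14 h 40 min = 880 min at $36.50/h.
Pay = (2640 × $18.25 + 880 × $36.50) ÷ 60 = $1338.33.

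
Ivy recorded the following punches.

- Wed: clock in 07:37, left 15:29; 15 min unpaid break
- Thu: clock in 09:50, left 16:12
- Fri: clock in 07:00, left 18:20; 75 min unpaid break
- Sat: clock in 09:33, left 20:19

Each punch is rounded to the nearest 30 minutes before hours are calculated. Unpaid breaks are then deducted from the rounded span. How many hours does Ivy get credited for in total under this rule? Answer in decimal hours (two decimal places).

35.00 hours

Wed: in 07:37→07:30, out 15:29→15:30; 8 h 0 min − 15 min = 7 h 45 min
Thu: in 09:50→10:00, out 16:12→16:00; 6 h 0 min
Fri: in 07:00→07:00, out 18:20→18:30; 11 h 30 min − 75 min = 10 h 15 min
Sat: in 09:33→09:30, out 20:19→20:30; 11 h 0 min
Total credited: 35 h 0 min.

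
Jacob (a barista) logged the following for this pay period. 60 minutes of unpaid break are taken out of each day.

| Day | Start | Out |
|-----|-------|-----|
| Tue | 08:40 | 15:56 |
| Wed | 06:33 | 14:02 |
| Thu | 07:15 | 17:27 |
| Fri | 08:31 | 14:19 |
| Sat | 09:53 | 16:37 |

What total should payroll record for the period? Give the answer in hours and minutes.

32 h 29 min

Tue: 08:40–15:56 = 7 h 16 min; less 60 min break → 6 h 16 min
Wed: 06:33–14:02 = 7 h 29 min; less 60 min break → 6 h 29 min
Thu: 07:15–17:27 = 10 h 12 min; less 60 min break → 9 h 12 min
Fri: 08:31–14:19 = 5 h 48 min; less 60 min break → 4 h 48 min
Sat: 09:53–16:37 = 6 h 44 min; less 60 min break → 5 h 44 min
Total: 6 h 16 min + 6 h 29 min + 9 h 12 min + 4 h 48 min + 5 h 44 min = 32 h 29 min.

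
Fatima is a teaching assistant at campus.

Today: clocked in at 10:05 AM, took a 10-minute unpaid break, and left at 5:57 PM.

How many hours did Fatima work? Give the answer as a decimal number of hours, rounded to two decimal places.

Today: 10:05 AM–5:57 PM = 7 h 52 min; less 10 min break → 7 h 42 min

7.70 hours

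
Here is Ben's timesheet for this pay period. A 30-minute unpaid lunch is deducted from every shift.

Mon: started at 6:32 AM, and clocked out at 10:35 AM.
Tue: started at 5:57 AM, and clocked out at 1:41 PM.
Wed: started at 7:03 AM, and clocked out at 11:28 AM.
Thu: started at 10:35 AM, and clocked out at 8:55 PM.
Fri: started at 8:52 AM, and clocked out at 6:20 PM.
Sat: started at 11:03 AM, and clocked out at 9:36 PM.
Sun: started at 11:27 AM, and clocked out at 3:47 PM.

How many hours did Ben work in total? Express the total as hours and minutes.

47 h 23 min

Mon: 6:32 AM–10:35 AM = 4 h 3 min; less 30 min break → 3 h 33 min
Tue: 5:57 AM–1:41 PM = 7 h 44 min; less 30 min break → 7 h 14 min
Wed: 7:03 AM–11:28 AM = 4 h 25 min; less 30 min break → 3 h 55 min
Thu: 10:35 AM–8:55 PM = 10 h 20 min; less 30 min break → 9 h 50 min
Fri: 8:52 AM–6:20 PM = 9 h 28 min; less 30 min break → 8 h 58 min
Sat: 11:03 AM–9:36 PM = 10 h 33 min; less 30 min break → 10 h 3 min
Sun: 11:27 AM–3:47 PM = 4 h 20 min; less 30 min break → 3 h 50 min
Total: 3 h 33 min + 7 h 14 min + 3 h 55 min + 9 h 50 min + 8 h 58 min + 10 h 3 min + 3 h 50 min = 47 h 23 min.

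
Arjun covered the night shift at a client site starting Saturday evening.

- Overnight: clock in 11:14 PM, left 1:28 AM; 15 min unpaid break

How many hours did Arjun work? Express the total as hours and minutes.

Overnight: 11:14 PM → midnight = 0 h 46 min; midnight → 1:28 AM = 1 h 28 min; span 2 h 14 min; less 15 min break → 1 h 59 min

1 h 59 min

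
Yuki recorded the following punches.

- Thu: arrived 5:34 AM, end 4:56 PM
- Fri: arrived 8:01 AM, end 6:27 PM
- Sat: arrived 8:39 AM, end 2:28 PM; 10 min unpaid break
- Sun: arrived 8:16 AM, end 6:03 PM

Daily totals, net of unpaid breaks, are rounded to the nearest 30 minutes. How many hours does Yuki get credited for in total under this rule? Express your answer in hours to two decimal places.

Thu: 5:34 AM–4:56 PM = 11 h 22 min → rounds to 11 h 30 min
Fri: 8:01 AM–6:27 PM = 10 h 26 min → rounds to 10 h 30 min
Sat: 8:39 AM–2:28 PM = 5 h 49 min − 10 min = 5 h 39 min → rounds to 5 h 30 min
Sun: 8:16 AM–6:03 PM = 9 h 47 min → rounds to 10 h 0 min
Total credited: 37 h 30 min.

37.50 hours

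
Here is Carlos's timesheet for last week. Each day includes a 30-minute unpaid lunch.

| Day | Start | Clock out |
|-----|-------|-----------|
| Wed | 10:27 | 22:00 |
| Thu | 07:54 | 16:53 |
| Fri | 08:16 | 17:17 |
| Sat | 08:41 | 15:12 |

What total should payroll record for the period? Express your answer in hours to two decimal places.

Wed: 10:27–22:00 = 11 h 33 min; less 30 min break → 11 h 3 min
Thu: 07:54–16:53 = 8 h 59 min; less 30 min break → 8 h 29 min
Fri: 08:16–17:17 = 9 h 1 min; less 30 min break → 8 h 31 min
Sat: 08:41–15:12 = 6 h 31 min; less 30 min break → 6 h 1 min
Total: 11 h 3 min + 8 h 29 min + 8 h 31 min + 6 h 1 min = 34 h 4 min.

34.07 hours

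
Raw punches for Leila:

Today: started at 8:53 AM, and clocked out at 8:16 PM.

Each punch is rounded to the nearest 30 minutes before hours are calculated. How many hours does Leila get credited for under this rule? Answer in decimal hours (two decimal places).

Today: in 8:53 AM→9:00 AM, out 8:16 PM→8:30 PM; 11 h 30 min

11.50 hours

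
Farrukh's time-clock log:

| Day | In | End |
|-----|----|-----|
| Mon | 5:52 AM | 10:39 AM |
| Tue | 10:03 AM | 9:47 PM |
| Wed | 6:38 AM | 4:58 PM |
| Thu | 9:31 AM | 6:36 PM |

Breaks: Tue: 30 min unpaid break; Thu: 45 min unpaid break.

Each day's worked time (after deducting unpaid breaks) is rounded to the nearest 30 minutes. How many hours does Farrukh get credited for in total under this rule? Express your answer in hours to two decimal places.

Mon: 5:52 AM–10:39 AM = 4 h 47 min → rounds to 5 h 0 min
Tue: 10:03 AM–9:47 PM = 11 h 44 min − 30 min = 11 h 14 min → rounds to 11 h 0 min
Wed: 6:38 AM–4:58 PM = 10 h 20 min → rounds to 10 h 30 min
Thu: 9:31 AM–6:36 PM = 9 h 5 min − 45 min = 8 h 20 min → rounds to 8 h 30 min
Total credited: 35 h 0 min.

35.00 hours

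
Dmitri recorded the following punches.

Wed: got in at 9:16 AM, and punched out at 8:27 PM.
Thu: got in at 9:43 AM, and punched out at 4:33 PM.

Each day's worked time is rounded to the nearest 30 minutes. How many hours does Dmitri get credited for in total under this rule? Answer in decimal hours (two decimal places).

Wed: 9:16 AM–8:27 PM = 11 h 11 min → rounds to 11 h 0 min
Thu: 9:43 AM–4:33 PM = 6 h 50 min → rounds to 7 h 0 min
Total credited: 18 h 0 min.

18.00 hours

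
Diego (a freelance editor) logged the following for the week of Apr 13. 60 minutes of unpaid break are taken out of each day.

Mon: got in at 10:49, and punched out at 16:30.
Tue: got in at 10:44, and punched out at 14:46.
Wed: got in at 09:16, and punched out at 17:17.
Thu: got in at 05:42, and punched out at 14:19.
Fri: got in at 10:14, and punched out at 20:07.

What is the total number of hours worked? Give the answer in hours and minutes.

31 h 14 min

Mon: 10:49–16:30 = 5 h 41 min; less 60 min break → 4 h 41 min
Tue: 10:44–14:46 = 4 h 2 min; less 60 min break → 3 h 2 min
Wed: 09:16–17:17 = 8 h 1 min; less 60 min break → 7 h 1 min
Thu: 05:42–14:19 = 8 h 37 min; less 60 min break → 7 h 37 min
Fri: 10:14–20:07 = 9 h 53 min; less 60 min break → 8 h 53 min
Total: 4 h 41 min + 3 h 2 min + 7 h 1 min + 7 h 37 min + 8 h 53 min = 31 h 14 min.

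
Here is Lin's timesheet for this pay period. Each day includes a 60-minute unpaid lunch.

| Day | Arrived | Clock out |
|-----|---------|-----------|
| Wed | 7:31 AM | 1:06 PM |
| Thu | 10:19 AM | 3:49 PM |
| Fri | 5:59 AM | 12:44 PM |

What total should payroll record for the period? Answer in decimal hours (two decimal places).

Wed: 7:31 AM–1:06 PM = 5 h 35 min; less 60 min break → 4 h 35 min
Thu: 10:19 AM–3:49 PM = 5 h 30 min; less 60 min break → 4 h 30 min
Fri: 5:59 AM–12:44 PM = 6 h 45 min; less 60 min break → 5 h 45 min
Total: 4 h 35 min + 4 h 30 min + 5 h 45 min = 14 h 50 min.

14.83 hours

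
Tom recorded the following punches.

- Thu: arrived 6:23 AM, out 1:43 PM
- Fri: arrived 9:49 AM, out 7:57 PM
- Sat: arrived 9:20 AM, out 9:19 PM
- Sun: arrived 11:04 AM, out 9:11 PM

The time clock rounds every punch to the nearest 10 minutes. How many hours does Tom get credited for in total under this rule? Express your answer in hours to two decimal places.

Thu: in 6:23 AM→6:20 AM, out 1:43 PM→1:40 PM; 7 h 20 min
Fri: in 9:49 AM→9:50 AM, out 7:57 PM→8:00 PM; 10 h 10 min
Sat: in 9:20 AM→9:20 AM, out 9:19 PM→9:20 PM; 12 h 0 min
Sun: in 11:04 AM→11:00 AM, out 9:11 PM→9:10 PM; 10 h 10 min
Total credited: 39 h 40 min.

39.67 hours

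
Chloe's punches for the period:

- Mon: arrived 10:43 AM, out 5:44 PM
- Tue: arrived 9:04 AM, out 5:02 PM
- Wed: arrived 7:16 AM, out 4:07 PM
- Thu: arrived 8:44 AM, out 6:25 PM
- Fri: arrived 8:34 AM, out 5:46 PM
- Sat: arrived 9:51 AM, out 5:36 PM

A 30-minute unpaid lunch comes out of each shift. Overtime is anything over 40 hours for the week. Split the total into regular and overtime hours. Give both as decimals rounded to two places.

Mon: 10:43 AM–5:44 PM = 7 h 1 min; less 30 min break → 6 h 31 min
Tue: 9:04 AM–5:02 PM = 7 h 58 min; less 30 min break → 7 h 28 min
Wed: 7:16 AM–4:07 PM = 8 h 51 min; less 30 min break → 8 h 21 min
Thu: 8:44 AM–6:25 PM = 9 h 41 min; less 30 min break → 9 h 11 min
Fri: 8:34 AM–5:46 PM = 9 h 12 min; less 30 min break → 8 h 42 min
Sat: 9:51 AM–5:36 PM = 7 h 45 min; less 30 min break → 7 h 15 min
Total worked: 47 h 28 min = 47.47 h.
Threshold 40 h → overtime 7 h 28 min, regular 40 h 0 min.

Regular 40.00 hours, overtime 7.47 hours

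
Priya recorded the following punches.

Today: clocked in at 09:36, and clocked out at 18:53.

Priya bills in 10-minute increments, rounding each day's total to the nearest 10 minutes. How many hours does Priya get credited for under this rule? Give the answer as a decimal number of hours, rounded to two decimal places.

9.33 hours

Today: 09:36–18:53 = 9 h 17 min → rounds to 9 h 20 min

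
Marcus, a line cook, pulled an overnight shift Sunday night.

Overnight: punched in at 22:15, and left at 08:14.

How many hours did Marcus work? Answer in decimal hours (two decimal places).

9.98 hours

Overnight: 22:15 → midnight = 1 h 45 min; midnight → 08:14 = 8 h 14 min; span 9 h 59 min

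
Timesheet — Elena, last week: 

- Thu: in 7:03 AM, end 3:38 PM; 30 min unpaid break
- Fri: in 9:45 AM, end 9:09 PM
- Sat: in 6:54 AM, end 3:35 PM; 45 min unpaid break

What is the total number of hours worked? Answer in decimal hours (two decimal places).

27.42 hours

Thu: 7:03 AM–3:38 PM = 8 h 35 min; less 30 min break → 8 h 5 min
Fri: 9:45 AM–9:09 PM = 11 h 24 min
Sat: 6:54 AM–3:35 PM = 8 h 41 min; less 45 min break → 7 h 56 min
Total: 8 h 5 min + 11 h 24 min + 7 h 56 min = 27 h 25 min.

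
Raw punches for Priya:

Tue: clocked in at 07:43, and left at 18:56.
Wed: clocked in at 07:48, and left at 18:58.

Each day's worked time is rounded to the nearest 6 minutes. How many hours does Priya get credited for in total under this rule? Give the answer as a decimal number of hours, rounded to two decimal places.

22.40 hours

Tue: 07:43–18:56 = 11 h 13 min → rounds to 11 h 12 min
Wed: 07:48–18:58 = 11 h 10 min → rounds to 11 h 12 min
Total credited: 22 h 24 min.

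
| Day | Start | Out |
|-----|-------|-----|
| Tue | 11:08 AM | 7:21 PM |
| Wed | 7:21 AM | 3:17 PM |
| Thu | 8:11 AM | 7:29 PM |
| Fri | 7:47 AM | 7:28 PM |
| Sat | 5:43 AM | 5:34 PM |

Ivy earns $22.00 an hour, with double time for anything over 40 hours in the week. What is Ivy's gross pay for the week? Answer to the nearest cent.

Tue: 11:08 AM–7:21 PM = 8 h 13 min
Wed: 7:21 AM–3:17 PM = 7 h 56 min
Thu: 8:11 AM–7:29 PM = 11 h 18 min
Fri: 7:47 AM–7:28 PM = 11 h 41 min
Sat: 5:43 AM–5:34 PM = 11 h 51 min
Total worked: 50 h 59 min = 3059 min.
Regular 40 h 0 min = 2400 min at $22.00/h; overtime 10 h 59 min = 659 min at $44.00/h.
Pay = (2400 × $22.00 + 659 × $44.00) ÷ 60 = $1363.27.

$1363.27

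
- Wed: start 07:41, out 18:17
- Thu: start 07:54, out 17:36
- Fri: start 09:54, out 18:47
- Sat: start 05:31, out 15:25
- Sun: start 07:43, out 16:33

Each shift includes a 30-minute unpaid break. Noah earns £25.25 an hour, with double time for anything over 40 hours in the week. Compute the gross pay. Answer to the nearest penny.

Wed: 07:41–18:17 = 10 h 36 min; less 30 min break → 10 h 6 min
Thu: 07:54–17:36 = 9 h 42 min; less 30 min break → 9 h 12 min
Fri: 09:54–18:47 = 8 h 53 min; less 30 min break → 8 h 23 min
Sat: 05:31–15:25 = 9 h 54 min; less 30 min break → 9 h 24 min
Sun: 07:43–16:33 = 8 h 50 min; less 30 min break → 8 h 20 min
Total worked: 45 h 25 min = 2725 min.
Regular 40 h 0 min = 2400 min at £25.25/h; overtime 5 h 25 min = 325 min at £50.50/h.
Pay = (2400 × £25.25 + 325 × £50.50) ÷ 60 = £1283.54.

£1283.54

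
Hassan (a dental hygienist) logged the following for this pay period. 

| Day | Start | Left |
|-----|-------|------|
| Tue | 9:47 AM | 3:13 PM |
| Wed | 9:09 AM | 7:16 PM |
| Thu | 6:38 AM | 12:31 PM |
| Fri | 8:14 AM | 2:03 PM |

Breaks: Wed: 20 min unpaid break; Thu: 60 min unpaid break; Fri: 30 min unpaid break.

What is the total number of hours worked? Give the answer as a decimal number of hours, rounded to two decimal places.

25.42 hours

Tue: 9:47 AM–3:13 PM = 5 h 26 min
Wed: 9:09 AM–7:16 PM = 10 h 7 min; less 20 min break → 9 h 47 min
Thu: 6:38 AM–12:31 PM = 5 h 53 min; less 60 min break → 4 h 53 min
Fri: 8:14 AM–2:03 PM = 5 h 49 min; less 30 min break → 5 h 19 min
Total: 5 h 26 min + 9 h 47 min + 4 h 53 min + 5 h 19 min = 25 h 25 min.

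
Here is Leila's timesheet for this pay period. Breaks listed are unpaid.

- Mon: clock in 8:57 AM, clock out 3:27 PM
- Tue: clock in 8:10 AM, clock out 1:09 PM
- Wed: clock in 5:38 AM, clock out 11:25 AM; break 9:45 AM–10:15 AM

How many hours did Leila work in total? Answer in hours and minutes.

Mon: 8:57 AM–3:27 PM = 6 h 30 min
Tue: 8:10 AM–1:09 PM = 4 h 59 min
Wed: 5:38 AM–11:25 AM = 5 h 47 min; less 30 min break → 5 h 17 min
Total: 6 h 30 min + 4 h 59 min + 5 h 17 min = 16 h 46 min.

16 h 46 min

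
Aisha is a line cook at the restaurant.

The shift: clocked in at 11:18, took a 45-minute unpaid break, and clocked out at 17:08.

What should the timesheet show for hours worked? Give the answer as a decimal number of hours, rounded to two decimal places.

5.08 hours

The shift: 11:18–17:08 = 5 h 50 min; less 45 min break → 5 h 5 min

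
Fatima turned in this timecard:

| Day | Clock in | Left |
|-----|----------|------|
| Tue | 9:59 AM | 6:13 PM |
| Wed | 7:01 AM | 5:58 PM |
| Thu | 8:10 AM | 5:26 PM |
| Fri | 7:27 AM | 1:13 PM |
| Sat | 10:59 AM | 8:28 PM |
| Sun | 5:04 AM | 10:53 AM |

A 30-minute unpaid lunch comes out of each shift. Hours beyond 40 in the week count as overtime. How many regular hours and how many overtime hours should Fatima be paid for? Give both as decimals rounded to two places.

Tue: 9:59 AM–6:13 PM = 8 h 14 min; less 30 min break → 7 h 44 min
Wed: 7:01 AM–5:58 PM = 10 h 57 min; less 30 min break → 10 h 27 min
Thu: 8:10 AM–5:26 PM = 9 h 16 min; less 30 min break → 8 h 46 min
Fri: 7:27 AM–1:13 PM = 5 h 46 min; less 30 min break → 5 h 16 min
Sat: 10:59 AM–8:28 PM = 9 h 29 min; less 30 min break → 8 h 59 min
Sun: 5:04 AM–10:53 AM = 5 h 49 min; less 30 min break → 5 h 19 min
Total worked: 46 h 31 min = 46.52 h.
Threshold 40 h → overtime 6 h 31 min, regular 40 h 0 min.

Regular 40.00 hours, overtime 6.52 hours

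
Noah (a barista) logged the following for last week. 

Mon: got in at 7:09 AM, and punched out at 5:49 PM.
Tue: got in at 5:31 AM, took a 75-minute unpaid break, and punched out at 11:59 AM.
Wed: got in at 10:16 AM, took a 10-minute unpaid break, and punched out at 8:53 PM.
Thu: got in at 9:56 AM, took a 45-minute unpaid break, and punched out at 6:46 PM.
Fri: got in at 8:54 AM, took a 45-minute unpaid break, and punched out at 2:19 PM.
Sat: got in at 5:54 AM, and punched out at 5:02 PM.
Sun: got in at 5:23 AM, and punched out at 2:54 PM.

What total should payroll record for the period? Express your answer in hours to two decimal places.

Mon: 7:09 AM–5:49 PM = 10 h 40 min
Tue: 5:31 AM–11:59 AM = 6 h 28 min; less 75 min break → 5 h 13 min
Wed: 10:16 AM–8:53 PM = 10 h 37 min; less 10 min break → 10 h 27 min
Thu: 9:56 AM–6:46 PM = 8 h 50 min; less 45 min break → 8 h 5 min
Fri: 8:54 AM–2:19 PM = 5 h 25 min; less 45 min break → 4 h 40 min
Sat: 5:54 AM–5:02 PM = 11 h 8 min
Sun: 5:23 AM–2:54 PM = 9 h 31 min
Total: 10 h 40 min + 5 h 13 min + 10 h 27 min + 8 h 5 min + 4 h 40 min + 11 h 8 min + 9 h 31 min = 59 h 44 min.

59.73 hours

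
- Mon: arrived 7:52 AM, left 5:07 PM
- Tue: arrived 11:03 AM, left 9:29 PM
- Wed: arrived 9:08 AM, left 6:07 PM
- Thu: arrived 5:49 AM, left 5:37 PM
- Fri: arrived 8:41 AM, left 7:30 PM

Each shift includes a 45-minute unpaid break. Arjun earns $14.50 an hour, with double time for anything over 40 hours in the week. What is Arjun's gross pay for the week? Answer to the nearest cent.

$798.47

Mon: 7:52 AM–5:07 PM = 9 h 15 min; less 45 min break → 8 h 30 min
Tue: 11:03 AM–9:29 PM = 10 h 26 min; less 45 min break → 9 h 41 min
Wed: 9:08 AM–6:07 PM = 8 h 59 min; less 45 min break → 8 h 14 min
Thu: 5:49 AM–5:37 PM = 11 h 48 min; less 45 min break → 11 h 3 min
Fri: 8:41 AM–7:30 PM = 10 h 49 min; less 45 min break → 10 h 4 min
Total worked: 47 h 32 min = 2852 min.
Regular 40 h 0 min = 2400 min at $14.50/h; overtime 7 h 32 min = 452 min at $29.00/h.
Pay = (2400 × $14.50 + 452 × $29.00) ÷ 60 = $798.47.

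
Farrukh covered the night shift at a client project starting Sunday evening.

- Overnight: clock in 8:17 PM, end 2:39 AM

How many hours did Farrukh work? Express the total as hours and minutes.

6 h 22 min

Overnight: 8:17 PM → midnight = 3 h 43 min; midnight → 2:39 AM = 2 h 39 min; span 6 h 22 min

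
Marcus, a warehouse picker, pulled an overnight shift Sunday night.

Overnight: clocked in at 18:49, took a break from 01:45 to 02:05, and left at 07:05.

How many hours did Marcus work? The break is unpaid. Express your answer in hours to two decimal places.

Overnight: 18:49 → midnight = 5 h 11 min; midnight → 07:05 = 7 h 5 min; span 12 h 16 min; less 20 min break → 11 h 56 min

11.93 hours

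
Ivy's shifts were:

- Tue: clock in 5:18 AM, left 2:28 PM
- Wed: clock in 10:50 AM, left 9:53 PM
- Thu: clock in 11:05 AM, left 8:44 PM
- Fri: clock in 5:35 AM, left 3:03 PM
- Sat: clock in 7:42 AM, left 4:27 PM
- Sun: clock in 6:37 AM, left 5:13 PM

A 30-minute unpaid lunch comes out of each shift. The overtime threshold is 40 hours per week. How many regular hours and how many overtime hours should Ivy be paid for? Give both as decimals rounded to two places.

Regular 40.00 hours, overtime 15.68 hours

Tue: 5:18 AM–2:28 PM = 9 h 10 min; less 30 min break → 8 h 40 min
Wed: 10:50 AM–9:53 PM = 11 h 3 min; less 30 min break → 10 h 33 min
Thu: 11:05 AM–8:44 PM = 9 h 39 min; less 30 min break → 9 h 9 min
Fri: 5:35 AM–3:03 PM = 9 h 28 min; less 30 min break → 8 h 58 min
Sat: 7:42 AM–4:27 PM = 8 h 45 min; less 30 min break → 8 h 15 min
Sun: 6:37 AM–5:13 PM = 10 h 36 min; less 30 min break → 10 h 6 min
Total worked: 55 h 41 min = 55.68 h.
Threshold 40 h → overtime 15 h 41 min, regular 40 h 0 min.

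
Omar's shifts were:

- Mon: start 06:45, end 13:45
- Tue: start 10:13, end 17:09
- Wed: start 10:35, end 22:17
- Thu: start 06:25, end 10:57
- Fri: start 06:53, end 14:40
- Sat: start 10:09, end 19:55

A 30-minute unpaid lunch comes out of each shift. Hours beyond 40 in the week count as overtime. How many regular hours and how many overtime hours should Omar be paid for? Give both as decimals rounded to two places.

Regular 40.00 hours, overtime 4.72 hours

Mon: 06:45–13:45 = 7 h 0 min; less 30 min break → 6 h 30 min
Tue: 10:13–17:09 = 6 h 56 min; less 30 min break → 6 h 26 min
Wed: 10:35–22:17 = 11 h 42 min; less 30 min break → 11 h 12 min
Thu: 06:25–10:57 = 4 h 32 min; less 30 min break → 4 h 2 min
Fri: 06:53–14:40 = 7 h 47 min; less 30 min break → 7 h 17 min
Sat: 10:09–19:55 = 9 h 46 min; less 30 min break → 9 h 16 min
Total worked: 44 h 43 min = 44.72 h.
Threshold 40 h → overtime 4 h 43 min, regular 40 h 0 min.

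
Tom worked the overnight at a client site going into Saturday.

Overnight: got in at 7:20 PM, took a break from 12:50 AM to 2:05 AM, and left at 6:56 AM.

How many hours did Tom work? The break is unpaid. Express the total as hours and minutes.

10 h 21 min

Overnight: 7:20 PM → midnight = 4 h 40 min; midnight → 6:56 AM = 6 h 56 min; span 11 h 36 min; less 75 min break → 10 h 21 min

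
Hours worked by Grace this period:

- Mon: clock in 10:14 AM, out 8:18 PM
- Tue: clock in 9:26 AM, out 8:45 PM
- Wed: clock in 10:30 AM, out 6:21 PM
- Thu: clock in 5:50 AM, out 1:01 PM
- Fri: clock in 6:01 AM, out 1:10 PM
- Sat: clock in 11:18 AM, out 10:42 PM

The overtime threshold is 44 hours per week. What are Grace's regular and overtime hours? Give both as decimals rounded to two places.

Regular 44.00 hours, overtime 10.97 hours

Mon: 10:14 AM–8:18 PM = 10 h 4 min
Tue: 9:26 AM–8:45 PM = 11 h 19 min
Wed: 10:30 AM–6:21 PM = 7 h 51 min
Thu: 5:50 AM–1:01 PM = 7 h 11 min
Fri: 6:01 AM–1:10 PM = 7 h 9 min
Sat: 11:18 AM–10:42 PM = 11 h 24 min
Total worked: 54 h 58 min = 54.97 h.
Threshold 44 h → overtime 10 h 58 min, regular 44 h 0 min.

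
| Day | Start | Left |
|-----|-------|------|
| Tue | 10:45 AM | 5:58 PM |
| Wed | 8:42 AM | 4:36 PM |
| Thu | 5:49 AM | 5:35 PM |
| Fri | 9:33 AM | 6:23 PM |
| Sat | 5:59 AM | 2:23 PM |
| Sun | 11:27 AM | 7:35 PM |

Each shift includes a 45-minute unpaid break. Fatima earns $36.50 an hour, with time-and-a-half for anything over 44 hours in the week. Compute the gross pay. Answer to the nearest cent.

Tue: 10:45 AM–5:58 PM = 7 h 13 min; less 45 min break → 6 h 28 min
Wed: 8:42 AM–4:36 PM = 7 h 54 min; less 45 min break → 7 h 9 min
Thu: 5:49 AM–5:35 PM = 11 h 46 min; less 45 min break → 11 h 1 min
Fri: 9:33 AM–6:23 PM = 8 h 50 min; less 45 min break → 8 h 5 min
Sat: 5:59 AM–2:23 PM = 8 h 24 min; less 45 min break → 7 h 39 min
Sun: 11:27 AM–7:35 PM = 8 h 8 min; less 45 min break → 7 h 23 min
Total worked: 47 h 45 min = 2865 min.
Regular 44 h 0 min = 2640 min at $36.50/h; overtime 3 h 45 min = 225 min at $54.75/h.
Pay = (2640 × $36.50 + 225 × $54.75) ÷ 60 = $1811.31.

$1811.31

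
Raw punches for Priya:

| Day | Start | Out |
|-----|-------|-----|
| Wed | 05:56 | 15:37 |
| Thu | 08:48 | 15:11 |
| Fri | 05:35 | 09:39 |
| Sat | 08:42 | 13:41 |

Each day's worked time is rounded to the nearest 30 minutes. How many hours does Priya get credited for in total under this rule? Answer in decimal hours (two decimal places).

Wed: 05:56–15:37 = 9 h 41 min → rounds to 9 h 30 min
Thu: 08:48–15:11 = 6 h 23 min → rounds to 6 h 30 min
Fri: 05:35–09:39 = 4 h 4 min → rounds to 4 h 0 min
Sat: 08:42–13:41 = 4 h 59 min → rounds to 5 h 0 min
Total credited: 25 h 0 min.

25.00 hours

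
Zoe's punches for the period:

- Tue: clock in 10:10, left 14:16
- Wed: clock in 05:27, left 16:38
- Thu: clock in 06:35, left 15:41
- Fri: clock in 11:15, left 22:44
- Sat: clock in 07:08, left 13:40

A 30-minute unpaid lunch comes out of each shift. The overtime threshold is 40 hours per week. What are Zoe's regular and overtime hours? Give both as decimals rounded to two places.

Tue: 10:10–14:16 = 4 h 6 min; less 30 min break → 3 h 36 min
Wed: 05:27–16:38 = 11 h 11 min; less 30 min break → 10 h 41 min
Thu: 06:35–15:41 = 9 h 6 min; less 30 min break → 8 h 36 min
Fri: 11:15–22:44 = 11 h 29 min; less 30 min break → 10 h 59 min
Sat: 07:08–13:40 = 6 h 32 min; less 30 min break → 6 h 2 min
Total worked: 39 h 54 min = 39.90 h.
Threshold 40 h → overtime 0 h 0 min, regular 39 h 54 min.

Regular 39.90 hours, overtime 0.00 hours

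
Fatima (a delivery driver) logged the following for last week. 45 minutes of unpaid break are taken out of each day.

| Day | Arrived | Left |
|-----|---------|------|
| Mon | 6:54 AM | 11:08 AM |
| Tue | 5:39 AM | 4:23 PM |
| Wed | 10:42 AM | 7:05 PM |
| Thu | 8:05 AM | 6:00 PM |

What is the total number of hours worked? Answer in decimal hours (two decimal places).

30.27 hours

Mon: 6:54 AM–11:08 AM = 4 h 14 min; less 45 min break → 3 h 29 min
Tue: 5:39 AM–4:23 PM = 10 h 44 min; less 45 min break → 9 h 59 min
Wed: 10:42 AM–7:05 PM = 8 h 23 min; less 45 min break → 7 h 38 min
Thu: 8:05 AM–6:00 PM = 9 h 55 min; less 45 min break → 9 h 10 min
Total: 3 h 29 min + 9 h 59 min + 7 h 38 min + 9 h 10 min = 30 h 16 min.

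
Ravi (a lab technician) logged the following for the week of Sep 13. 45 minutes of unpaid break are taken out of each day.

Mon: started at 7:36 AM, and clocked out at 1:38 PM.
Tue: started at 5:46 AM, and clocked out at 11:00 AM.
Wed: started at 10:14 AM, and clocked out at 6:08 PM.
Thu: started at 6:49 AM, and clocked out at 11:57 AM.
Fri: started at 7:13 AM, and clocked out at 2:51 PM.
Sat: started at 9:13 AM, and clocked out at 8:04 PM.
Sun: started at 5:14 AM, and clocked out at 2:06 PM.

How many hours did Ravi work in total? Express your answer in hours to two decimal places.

46.40 hours

Mon: 7:36 AM–1:38 PM = 6 h 2 min; less 45 min break → 5 h 17 min
Tue: 5:46 AM–11:00 AM = 5 h 14 min; less 45 min break → 4 h 29 min
Wed: 10:14 AM–6:08 PM = 7 h 54 min; less 45 min break → 7 h 9 min
Thu: 6:49 AM–11:57 AM = 5 h 8 min; less 45 min break → 4 h 23 min
Fri: 7:13 AM–2:51 PM = 7 h 38 min; less 45 min break → 6 h 53 min
Sat: 9:13 AM–8:04 PM = 10 h 51 min; less 45 min break → 10 h 6 min
Sun: 5:14 AM–2:06 PM = 8 h 52 min; less 45 min break → 8 h 7 min
Total: 5 h 17 min + 4 h 29 min + 7 h 9 min + 4 h 23 min + 6 h 53 min + 10 h 6 min + 8 h 7 min = 46 h 24 min.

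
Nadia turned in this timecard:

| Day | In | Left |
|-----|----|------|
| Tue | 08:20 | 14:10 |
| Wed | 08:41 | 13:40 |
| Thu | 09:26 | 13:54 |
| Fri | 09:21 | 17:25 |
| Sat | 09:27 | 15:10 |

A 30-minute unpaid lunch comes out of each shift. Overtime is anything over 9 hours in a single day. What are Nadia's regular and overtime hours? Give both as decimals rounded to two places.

Regular 26.57 hours, overtime 0.00 hours

Tue: 08:20–14:10 = 5 h 50 min; less 30 min break → 5 h 20 min
Wed: 08:41–13:40 = 4 h 59 min; less 30 min break → 4 h 29 min
Thu: 09:26–13:54 = 4 h 28 min; less 30 min break → 3 h 58 min
Fri: 09:21–17:25 = 8 h 4 min; less 30 min break → 7 h 34 min
Sat: 09:27–15:10 = 5 h 43 min; less 30 min break → 5 h 13 min
Tue reg 5 h 20 min / OT 0 h 0 min; Wed reg 4 h 29 min / OT 0 h 0 min; Thu reg 3 h 58 min / OT 0 h 0 min; Fri reg 7 h 34 min / OT 0 h 0 min; Sat reg 5 h 13 min / OT 0 h 0 min.
Totals: regular 26 h 34 min, overtime 0 h 0 min.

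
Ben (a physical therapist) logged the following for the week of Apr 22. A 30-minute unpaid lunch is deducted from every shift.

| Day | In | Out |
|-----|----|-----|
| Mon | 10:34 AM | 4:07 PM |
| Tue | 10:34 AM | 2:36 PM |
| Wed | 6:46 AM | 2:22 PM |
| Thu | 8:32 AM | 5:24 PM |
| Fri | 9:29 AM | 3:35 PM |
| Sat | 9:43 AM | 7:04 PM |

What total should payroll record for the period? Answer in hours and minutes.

38 h 30 min

Mon: 10:34 AM–4:07 PM = 5 h 33 min; less 30 min break → 5 h 3 min
Tue: 10:34 AM–2:36 PM = 4 h 2 min; less 30 min break → 3 h 32 min
Wed: 6:46 AM–2:22 PM = 7 h 36 min; less 30 min break → 7 h 6 min
Thu: 8:32 AM–5:24 PM = 8 h 52 min; less 30 min break → 8 h 22 min
Fri: 9:29 AM–3:35 PM = 6 h 6 min; less 30 min break → 5 h 36 min
Sat: 9:43 AM–7:04 PM = 9 h 21 min; less 30 min break → 8 h 51 min
Total: 5 h 3 min + 3 h 32 min + 7 h 6 min + 8 h 22 min + 5 h 36 min + 8 h 51 min = 38 h 30 min.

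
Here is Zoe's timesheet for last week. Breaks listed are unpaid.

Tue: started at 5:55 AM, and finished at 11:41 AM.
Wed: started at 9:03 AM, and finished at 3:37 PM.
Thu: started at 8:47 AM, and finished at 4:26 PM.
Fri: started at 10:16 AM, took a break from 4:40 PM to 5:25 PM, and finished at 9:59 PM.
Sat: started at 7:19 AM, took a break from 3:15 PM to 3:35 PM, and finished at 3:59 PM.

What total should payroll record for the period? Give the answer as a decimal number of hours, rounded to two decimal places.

Tue: 5:55 AM–11:41 AM = 5 h 46 min
Wed: 9:03 AM–3:37 PM = 6 h 34 min
Thu: 8:47 AM–4:26 PM = 7 h 39 min
Fri: 10:16 AM–9:59 PM = 11 h 43 min; less 45 min break → 10 h 58 min
Sat: 7:19 AM–3:59 PM = 8 h 40 min; less 20 min break → 8 h 20 min
Total: 5 h 46 min + 6 h 34 min + 7 h 39 min + 10 h 58 min + 8 h 20 min = 39 h 17 min.

39.28 hours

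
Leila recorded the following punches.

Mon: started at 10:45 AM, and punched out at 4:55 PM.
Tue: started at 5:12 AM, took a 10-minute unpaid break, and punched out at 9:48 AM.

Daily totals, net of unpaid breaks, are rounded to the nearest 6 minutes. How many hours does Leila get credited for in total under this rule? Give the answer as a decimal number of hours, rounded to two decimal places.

10.60 hours

Mon: 10:45 AM–4:55 PM = 6 h 10 min → rounds to 6 h 12 min
Tue: 5:12 AM–9:48 AM = 4 h 36 min − 10 min = 4 h 26 min → rounds to 4 h 24 min
Total credited: 10 h 36 min.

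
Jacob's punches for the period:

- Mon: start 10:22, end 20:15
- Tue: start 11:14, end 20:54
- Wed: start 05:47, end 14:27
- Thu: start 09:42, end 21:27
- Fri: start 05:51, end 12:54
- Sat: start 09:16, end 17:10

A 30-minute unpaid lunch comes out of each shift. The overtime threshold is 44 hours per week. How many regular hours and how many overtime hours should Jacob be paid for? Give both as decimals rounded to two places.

Regular 44.00 hours, overtime 7.92 hours

Mon: 10:22–20:15 = 9 h 53 min; less 30 min break → 9 h 23 min
Tue: 11:14–20:54 = 9 h 40 min; less 30 min break → 9 h 10 min
Wed: 05:47–14:27 = 8 h 40 min; less 30 min break → 8 h 10 min
Thu: 09:42–21:27 = 11 h 45 min; less 30 min break → 11 h 15 min
Fri: 05:51–12:54 = 7 h 3 min; less 30 min break → 6 h 33 min
Sat: 09:16–17:10 = 7 h 54 min; less 30 min break → 7 h 24 min
Total worked: 51 h 55 min = 51.92 h.
Threshold 44 h → overtime 7 h 55 min, regular 44 h 0 min.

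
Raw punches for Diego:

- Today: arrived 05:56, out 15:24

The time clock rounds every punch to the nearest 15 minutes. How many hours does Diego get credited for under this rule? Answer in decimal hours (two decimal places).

9.50 hours

Today: in 05:56→06:00, out 15:24→15:30; 9 h 30 min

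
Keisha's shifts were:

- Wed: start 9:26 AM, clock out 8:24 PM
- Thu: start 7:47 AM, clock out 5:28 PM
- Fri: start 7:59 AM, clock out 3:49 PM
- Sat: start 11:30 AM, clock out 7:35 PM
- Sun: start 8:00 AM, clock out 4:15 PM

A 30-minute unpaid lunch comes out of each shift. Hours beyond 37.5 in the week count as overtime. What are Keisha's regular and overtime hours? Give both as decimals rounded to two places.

Wed: 9:26 AM–8:24 PM = 10 h 58 min; less 30 min break → 10 h 28 min
Thu: 7:47 AM–5:28 PM = 9 h 41 min; less 30 min break → 9 h 11 min
Fri: 7:59 AM–3:49 PM = 7 h 50 min; less 30 min break → 7 h 20 min
Sat: 11:30 AM–7:35 PM = 8 h 5 min; less 30 min break → 7 h 35 min
Sun: 8:00 AM–4:15 PM = 8 h 15 min; less 30 min break → 7 h 45 min
Total worked: 42 h 19 min = 42.32 h.
Threshold 37.5 h → overtime 4 h 49 min, regular 37 h 30 min.

Regular 37.50 hours, overtime 4.82 hours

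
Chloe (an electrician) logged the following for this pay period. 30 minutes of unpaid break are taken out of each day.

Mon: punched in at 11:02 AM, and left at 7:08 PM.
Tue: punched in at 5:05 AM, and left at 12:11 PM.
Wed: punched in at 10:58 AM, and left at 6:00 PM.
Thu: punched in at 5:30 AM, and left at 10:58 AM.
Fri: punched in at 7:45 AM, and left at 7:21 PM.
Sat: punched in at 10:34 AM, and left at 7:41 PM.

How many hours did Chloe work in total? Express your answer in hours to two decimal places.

Mon: 11:02 AM–7:08 PM = 8 h 6 min; less 30 min break → 7 h 36 min
Tue: 5:05 AM–12:11 PM = 7 h 6 min; less 30 min break → 6 h 36 min
Wed: 10:58 AM–6:00 PM = 7 h 2 min; less 30 min break → 6 h 32 min
Thu: 5:30 AM–10:58 AM = 5 h 28 min; less 30 min break → 4 h 58 min
Fri: 7:45 AM–7:21 PM = 11 h 36 min; less 30 min break → 11 h 6 min
Sat: 10:34 AM–7:41 PM = 9 h 7 min; less 30 min break → 8 h 37 min
Total: 7 h 36 min + 6 h 36 min + 6 h 32 min + 4 h 58 min + 11 h 6 min + 8 h 37 min = 45 h 25 min.

45.42 hours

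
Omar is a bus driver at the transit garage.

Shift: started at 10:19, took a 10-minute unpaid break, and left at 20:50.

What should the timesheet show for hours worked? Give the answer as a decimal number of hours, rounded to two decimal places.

10.35 hours

Shift: 10:19–20:50 = 10 h 31 min; less 10 min break → 10 h 21 min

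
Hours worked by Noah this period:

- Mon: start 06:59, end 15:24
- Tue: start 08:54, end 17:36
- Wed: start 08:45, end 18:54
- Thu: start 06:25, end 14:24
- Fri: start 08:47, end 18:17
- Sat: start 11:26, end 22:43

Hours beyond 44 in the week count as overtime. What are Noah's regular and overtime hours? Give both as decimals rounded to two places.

Mon: 06:59–15:24 = 8 h 25 min
Tue: 08:54–17:36 = 8 h 42 min
Wed: 08:45–18:54 = 10 h 9 min
Thu: 06:25–14:24 = 7 h 59 min
Fri: 08:47–18:17 = 9 h 30 min
Sat: 11:26–22:43 = 11 h 17 min
Total worked: 56 h 2 min = 56.03 h.
Threshold 44 h → overtime 12 h 2 min, regular 44 h 0 min.

Regular 44.00 hours, overtime 12.03 hours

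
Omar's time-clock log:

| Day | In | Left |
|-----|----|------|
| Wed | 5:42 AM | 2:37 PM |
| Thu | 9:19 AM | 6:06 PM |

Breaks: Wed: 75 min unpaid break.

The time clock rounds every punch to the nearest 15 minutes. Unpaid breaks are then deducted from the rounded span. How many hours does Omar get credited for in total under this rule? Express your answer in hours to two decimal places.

Wed: in 5:42 AM→5:45 AM, out 2:37 PM→2:30 PM; 8 h 45 min − 75 min = 7 h 30 min
Thu: in 9:19 AM→9:15 AM, out 6:06 PM→6:00 PM; 8 h 45 min
Total credited: 16 h 15 min.

16.25 hours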